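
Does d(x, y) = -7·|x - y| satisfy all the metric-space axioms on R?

No. With c = -7 < 0, d fails non-negativity: d(5, 11) = -7·|5 - 11| = -7·6 = -42 < 0.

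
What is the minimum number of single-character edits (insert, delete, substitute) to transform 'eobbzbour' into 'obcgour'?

Let D[i][j] be the edit distance between the first i characters of 'eobbzbour' and the first j characters of 'obcgour', with D[i][0] = i, D[0][j] = j, and D[i][j] = D[i-1][j-1] if the characters match, else 1 + min(D[i-1][j], D[i][j-1], D[i-1][j-1]). Filling the table (rows: prefixes of 'eobbzbour', columns: prefixes of 'obcgour'):
     ε  o  b  c  g  o  u  r
  ε  0  1  2  3  4  5  6  7
  e  1  1  2  3  4  5  6  7
  o  2  1  2  3  4  4  5  6
  b  3  2  1  2  3  4  5  6
  b  4  3  2  2  3  4  5  6
  z  5  4  3  3  3  4  5  6
  b  6  5  4  4  4  4  5  6
  o  7  6  5  5  5  4  5  6
  u  8  7  6  6  6  5  4  5
  r  9  8  7  7  7  6  5  4
The bottom-right entry gives D[9][7] = 4, so no sequence of fewer than 4 edits works. Backtracking through the table gives one optimal edit sequence (4 edits):
  eobbzbour → obbzbour (del e @1)
  obbzbour → obzbour (del b @2)
  obzbour → obcbour (sub z→c @3)
  obcbour → obcgour (sub b→g @4)
Edit distance = 4.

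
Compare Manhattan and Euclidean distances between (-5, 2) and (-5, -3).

L1 = |-5 - (-5)| + |2 - (-3)| = 0 + 5 = 5
L2 = √(0² + 5²) = √25 = 5
L1 ≥ L2 always (equality iff movement is along one axis); L1 = L2 here (movement is along a single axis).
Ratio L1/L2 = 5/5 = 1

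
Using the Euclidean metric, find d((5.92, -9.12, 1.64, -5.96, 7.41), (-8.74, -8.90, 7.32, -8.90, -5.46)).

√(Σ(x_i - y_i)²) = √((5.92 - (-8.74))² + (-9.12 - (-8.9))² + (1.64 - 7.32)² + (-5.96 - (-8.9))² + (7.41 - (-5.46))²)
= √(14.66² + (-0.22)² + (-5.68)² + 2.94² + 12.87²) = √(214.9156 + 0.0484 + 32.2624 + 8.6436 + 165.6369) = √421.5069 ≈ 20.5306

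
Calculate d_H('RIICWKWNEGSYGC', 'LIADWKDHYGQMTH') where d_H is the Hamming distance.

Differing positions: 1, 3, 4, 7, 8, 9, 11, 12, 13, 14. Hamming distance = 10.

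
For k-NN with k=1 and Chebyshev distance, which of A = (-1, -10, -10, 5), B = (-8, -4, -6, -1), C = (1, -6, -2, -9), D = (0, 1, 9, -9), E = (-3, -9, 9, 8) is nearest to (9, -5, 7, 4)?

Distances: d(A) = 17, d(B) = 17, d(C) = 13, d(D) = 13, d(E) = 12. Nearest: E = (-3, -9, 9, 8) with distance 12.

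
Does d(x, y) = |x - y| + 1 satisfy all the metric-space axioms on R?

No. d fails identity of indiscernibles (specifically d(x,x) = 0): d(-3, -3) = |-3 - (-3)| + 1 = 0 + 1 = 1 ≠ 0.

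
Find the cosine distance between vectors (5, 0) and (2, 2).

With u = (5, 0), v = (2, 2):
u·v = 5·2 + 0·2 = 10 + 0 = 10.
|u| = √(5² + 0²) = √25, |v| = √(2² + 2²) = √8, so |u||v| = √(25·8) = √200.
cos θ = (u·v)/(|u||v|) = 10/√200 ≈ 0.7071
Cosine distance = 1 - cos θ ≈ 1 - 0.7071 = 0.2929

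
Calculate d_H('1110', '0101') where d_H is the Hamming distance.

Differing positions: 1, 3, 4. Hamming distance = 3.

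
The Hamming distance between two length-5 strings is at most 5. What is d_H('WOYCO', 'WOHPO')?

Differing positions: 3, 4. Hamming distance = 2. The maximum possible Hamming distance for length-5 strings is 5, so d_H/5 = 2/5 = 0.4.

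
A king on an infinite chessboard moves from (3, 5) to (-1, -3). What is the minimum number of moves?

max(|x_i - y_i|) = max(|3 - (-1)|, |5 - (-3)|) = max(4, 8) = 8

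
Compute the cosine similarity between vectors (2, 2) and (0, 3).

With u = (2, 2), v = (0, 3):
u·v = 2·0 + 2·3 = 0 + 6 = 6.
|u| = √(2² + 2²) = √8, |v| = √(0² + 3²) = √9, so |u||v| = √(8·9) = √72.
cos θ = (u·v)/(|u||v|) = 6/√72 ≈ 0.7071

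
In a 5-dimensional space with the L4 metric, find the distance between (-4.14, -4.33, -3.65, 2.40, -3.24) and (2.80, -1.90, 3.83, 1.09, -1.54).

(Σ|x_i - y_i|^4)^(1/4) = (|-4.14 - 2.8|^4 + |-4.33 - (-1.9)|^4 + |-3.65 - 3.83|^4 + |2.4 - 1.09|^4 + |-3.24 - (-1.54)|^4)^(1/4)
= (6.94^4 + 2.43^4 + 7.48^4 + 1.31^4 + 1.7^4)^(1/4) ≈ (2319.7324 + 34.8678 + 3130.4473 + 2.945 + 8.3521)^(1/4) = (5496.3446)^(1/4) ≈ 8.6103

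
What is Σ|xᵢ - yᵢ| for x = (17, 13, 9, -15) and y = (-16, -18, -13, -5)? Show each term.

Σ|x_i - y_i| = |17 - (-16)| + |13 - (-18)| + |9 - (-13)| + |-15 - (-5)| = 33 + 31 + 22 + 10 = 96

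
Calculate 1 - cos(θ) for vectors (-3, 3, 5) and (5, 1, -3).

With u = (-3, 3, 5), v = (5, 1, -3):
u·v = (-3)·5 + 3·1 + 5·(-3) = (-15) + 3 + (-15) = -27.
|u| = √((-3)² + 3² + 5²) = √43, |v| = √(5² + 1² + (-3)²) = √35, so |u||v| = √(43·35) = √1505.
cos θ = (u·v)/(|u||v|) = -27/√1505 ≈ -0.696
Cosine distance = 1 - cos θ ≈ 1 - (-0.696) = 1.696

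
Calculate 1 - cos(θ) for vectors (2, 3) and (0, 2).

With u = (2, 3), v = (0, 2):
u·v = 2·0 + 3·2 = 0 + 6 = 6.
|u| = √(2² + 3²) = √13, |v| = √(0² + 2²) = √4, so |u||v| = √(13·4) = √52.
cos θ = (u·v)/(|u||v|) = 6/√52 ≈ 0.8321
Cosine distance = 1 - cos θ ≈ 1 - 0.8321 = 0.1679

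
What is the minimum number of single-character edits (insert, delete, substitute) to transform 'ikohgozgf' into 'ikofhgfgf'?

Let D[i][j] be the edit distance between the first i characters of 'ikohgozgf' and the first j characters of 'ikofhgfgf', with D[i][0] = i, D[0][j] = j, and D[i][j] = D[i-1][j-1] if the characters match, else 1 + min(D[i-1][j], D[i][j-1], D[i-1][j-1]). Filling the table (rows: prefixes of 'ikohgozgf', columns: prefixes of 'ikofhgfgf'):
     ε  i  k  o  f  h  g  f  g  f
  ε  0  1  2  3  4  5  6  7  8  9
  i  1  0  1  2  3  4  5  6  7  8
  k  2  1  0  1  2  3  4  5  6  7
  o  3  2  1  0  1  2  3  4  5  6
  h  4  3  2  1  1  1  2  3  4  5
  g  5  4  3  2  2  2  1  2  3  4
  o  6  5  4  3  3  3  2  2  3  4
  z  7  6  5  4  4  4  3  3  3  4
  g  8  7  6  5  5  5  4  4  3  4
  f  9  8  7  6  5  6  5  4  4  3
The bottom-right entry gives D[9][9] = 3, so no sequence of fewer than 3 edits works. Backtracking through the table gives one optimal edit sequence (3 edits):
  ikohgozgf → ikofhgozgf (ins f @4)
  ikofhgozgf → ikofhgzgf (del o @7)
  ikofhgzgf → ikofhgfgf (sub z→f @7)
Edit distance = 3.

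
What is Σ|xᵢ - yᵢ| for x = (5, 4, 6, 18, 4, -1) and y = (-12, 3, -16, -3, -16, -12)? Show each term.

Σ|x_i - y_i| = |5 - (-12)| + |4 - 3| + |6 - (-16)| + |18 - (-3)| + |4 - (-16)| + |-1 - (-12)| = 17 + 1 + 22 + 21 + 20 + 11 = 92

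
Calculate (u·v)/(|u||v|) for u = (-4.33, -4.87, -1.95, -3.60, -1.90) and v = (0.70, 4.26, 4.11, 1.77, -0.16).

With u = (-4.33, -4.87, -1.95, -3.60, -1.90), v = (0.70, 4.26, 4.11, 1.77, -0.16):
u·v = (-4.33)·0.7 + (-4.87)·4.26 + (-1.95)·4.11 + (-3.6)·1.77 + (-1.9)·(-0.16) = (-3.031) + (-20.7462) + (-8.0145) + (-6.372) + 0.304 = -37.8597.
|u| = √((-4.33)² + (-4.87)² + (-1.95)² + (-3.6)² + (-1.9)²) = √(18.7489 + 23.7169 + 3.8025 + 12.96 + 3.61) = √62.8383, |v| = √(0.7² + 4.26² + 4.11² + 1.77² + (-0.16)²) = √(0.49 + 18.1476 + 16.8921 + 3.1329 + 0.0256) = √38.6882.
cos θ = (u·v)/(|u||v|) = -37.8597/(√62.8383·√38.6882) ≈ -0.7678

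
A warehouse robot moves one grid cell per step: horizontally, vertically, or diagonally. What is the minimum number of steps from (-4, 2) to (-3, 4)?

max(|x_i - y_i|) = max(|-4 - (-3)|, |2 - 4|) = max(1, 2) = 2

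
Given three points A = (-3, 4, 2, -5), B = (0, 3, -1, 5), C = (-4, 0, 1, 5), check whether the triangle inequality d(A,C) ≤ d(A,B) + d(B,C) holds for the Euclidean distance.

d(A,B) = √(3² + 1² + 3² + 10²) = √119 ≈ 10.9087, d(B,C) = √(4² + 3² + 2² + 0²) = √29 ≈ 5.3852, d(A,C) = √(1² + 4² + 1² + 10²) = √118 ≈ 10.8628.
d(A,C) ≈ 10.8628 ≤ 10.9087 + 5.3852 = 16.2939. Triangle inequality is satisfied.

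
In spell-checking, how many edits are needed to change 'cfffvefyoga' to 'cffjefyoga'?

Let D[i][j] be the edit distance between the first i characters of 'cfffvefyoga' and the first j characters of 'cffjefyoga', with D[i][0] = i, D[0][j] = j, and D[i][j] = D[i-1][j-1] if the characters match, else 1 + min(D[i-1][j], D[i][j-1], D[i-1][j-1]). Filling the table (rows: prefixes of 'cfffvefyoga', columns: prefixes of 'cffjefyoga'):
     ε  c  f  f  j  e  f  y  o  g  a
  ε  0  1  2  3  4  5  6  7  8  9 10
  c  1  0  1  2  3  4  5  6  7  8  9
  f  2  1  0  1  2  3  4  5  6  7  8
  f  3  2  1  0  1  2  3  4  5  6  7
  f  4  3  2  1  1  2  2  3  4  5  6
  v  5  4  3  2  2  2  3  3  4  5  6
  e  6  5  4  3  3  2  3  4  4  5  6
  f  7  6  5  4  4  3  2  3  4  5  6
  y  8  7  6  5  5  4  3  2  3  4  5
  o  9  8  7  6  6  5  4  3  2  3  4
  g 10  9  8  7  7  6  5  4  3  2  3
  a 11 10  9  8  8  7  6  5  4  3  2
The bottom-right entry gives D[11][10] = 2, so no sequence of fewer than 2 edits works. Backtracking through the table gives one optimal edit sequence (2 edits):
  cfffvefyoga → cffvefyoga (del f @2)
  cffvefyoga → cffjefyoga (sub v→j @4)
Edit distance = 2.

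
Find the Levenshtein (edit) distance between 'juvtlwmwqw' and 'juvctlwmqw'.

Let D[i][j] be the edit distance between the first i characters of 'juvtlwmwqw' and the first j characters of 'juvctlwmqw', with D[i][0] = i, D[0][j] = j, and D[i][j] = D[i-1][j-1] if the characters match, else 1 + min(D[i-1][j], D[i][j-1], D[i-1][j-1]). Filling the table (rows: prefixes of 'juvtlwmwqw', columns: prefixes of 'juvctlwmqw'):
     ε  j  u  v  c  t  l  w  m  q  w
  ε  0  1  2  3  4  5  6  7  8  9 10
  j  1  0  1  2  3  4  5  6  7  8  9
  u  2  1  0  1  2  3  4  5  6  7  8
  v  3  2  1  0  1  2  3  4  5  6  7
  t  4  3  2  1  1  1  2  3  4  5  6
  l  5  4  3  2  2  2  1  2  3  4  5
  w  6  5  4  3  3  3  2  1  2  3  4
  m  7  6  5  4  4  4  3  2  1  2  3
  w  8  7  6  5  5  5  4  3  2  2  2
  q  9  8  7  6  6  6  5  4  3  2  3
  w 10  9  8  7  7  7  6  5  4  3  2
The bottom-right entry gives D[10][10] = 2, so no sequence of fewer than 2 edits works. Backtracking through the table gives one optimal edit sequence (2 edits):
  juvtlwmwqw → juvctlwmwqw (ins c @4)
  juvctlwmwqw → juvctlwmqw (del w @9)
Edit distance = 2.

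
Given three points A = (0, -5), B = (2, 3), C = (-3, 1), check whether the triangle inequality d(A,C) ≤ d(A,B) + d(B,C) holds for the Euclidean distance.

d(A,B) = √(2² + 8²) = √68 ≈ 8.2462, d(B,C) = √(5² + 2²) = √29 ≈ 5.3852, d(A,C) = √(3² + 6²) = √45 ≈ 6.7082.
d(A,C) ≈ 6.7082 ≤ 8.2462 + 5.3852 = 13.6314. Triangle inequality is satisfied.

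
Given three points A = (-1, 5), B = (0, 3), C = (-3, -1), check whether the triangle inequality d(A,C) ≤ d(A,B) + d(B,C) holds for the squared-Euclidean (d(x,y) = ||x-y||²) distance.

d(A,B) = 1² + 2² = 5, d(B,C) = 3² + 4² = 25, d(A,C) = 2² + 6² = 40.
d(A,C) = 40 > 5 + 25 = 30. Triangle inequality is VIOLATED. (Squared-Euclidean is not a metric — this is a counterexample.)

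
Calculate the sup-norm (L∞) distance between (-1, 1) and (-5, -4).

max(|x_i - y_i|) = max(|-1 - (-5)|, |1 - (-4)|) = max(4, 5) = 5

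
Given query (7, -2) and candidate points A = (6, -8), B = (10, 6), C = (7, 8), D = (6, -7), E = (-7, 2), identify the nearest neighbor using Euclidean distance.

Distances: d(A) ≈ 6.0828, d(B) ≈ 8.544, d(C) = 10, d(D) ≈ 5.099, d(E) ≈ 14.5602. Nearest: D = (6, -7) with distance 5.099.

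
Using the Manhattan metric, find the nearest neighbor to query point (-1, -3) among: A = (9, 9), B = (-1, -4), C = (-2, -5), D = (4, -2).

Distances: d(A) = 22, d(B) = 1, d(C) = 3, d(D) = 6. Nearest: B = (-1, -4) with distance 1.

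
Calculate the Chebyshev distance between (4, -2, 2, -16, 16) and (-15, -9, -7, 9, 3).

max(|x_i - y_i|) = max(|4 - (-15)|, |-2 - (-9)|, |2 - (-7)|, |-16 - 9|, |16 - 3|) = max(19, 7, 9, 25, 13) = 25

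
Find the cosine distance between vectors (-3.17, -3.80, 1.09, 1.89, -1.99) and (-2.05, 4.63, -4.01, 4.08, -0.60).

With u = (-3.17, -3.80, 1.09, 1.89, -1.99), v = (-2.05, 4.63, -4.01, 4.08, -0.60):
u·v = (-3.17)·(-2.05) + (-3.8)·4.63 + 1.09·(-4.01) + 1.89·4.08 + (-1.99)·(-0.6) = 6.4985 + (-17.594) + (-4.3709) + 7.7112 + 1.194 = -6.5612.
|u| = √((-3.17)² + (-3.8)² + 1.09² + 1.89² + (-1.99)²) = √(10.0489 + 14.44 + 1.1881 + 3.5721 + 3.9601) = √33.2092, |v| = √((-2.05)² + 4.63² + (-4.01)² + 4.08² + (-0.6)²) = √(4.2025 + 21.4369 + 16.0801 + 16.6464 + 0.36) = √58.7259.
cos θ = (u·v)/(|u||v|) = -6.5612/(√33.2092·√58.7259) ≈ -0.1486
Cosine distance = 1 - cos θ ≈ 1 - (-0.1486) = 1.1486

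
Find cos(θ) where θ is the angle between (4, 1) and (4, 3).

With u = (4, 1), v = (4, 3):
u·v = 4·4 + 1·3 = 16 + 3 = 19.
|u| = √(4² + 1²) = √17, |v| = √(4² + 3²) = √25, so |u||v| = √(17·25) = √425.
cos θ = (u·v)/(|u||v|) = 19/√425 ≈ 0.9216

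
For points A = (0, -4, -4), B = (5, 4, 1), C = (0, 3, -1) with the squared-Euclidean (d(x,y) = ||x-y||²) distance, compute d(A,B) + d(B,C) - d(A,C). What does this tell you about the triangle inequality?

d(A,B) = 5² + 8² + 5² = 114, d(B,C) = 5² + 1² + 2² = 30, d(A,C) = 0² + 7² + 3² = 58.
d(A,B) + d(B,C) - d(A,C) = 114 + 30 - 58 = 144 - 58 = 86. This is ≥ 0, so the triangle inequality holds for these points.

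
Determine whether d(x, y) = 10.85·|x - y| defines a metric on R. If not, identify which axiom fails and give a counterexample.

Yes. Since |x - y| is a metric on R and 10.85 > 0, the positive scalar multiple 10.85·|x - y| is also a metric: scaling by a positive constant preserves non-negativity, identity (d=0 ⟺ |x-y|=0 ⟺ x=y), symmetry, and the triangle inequality.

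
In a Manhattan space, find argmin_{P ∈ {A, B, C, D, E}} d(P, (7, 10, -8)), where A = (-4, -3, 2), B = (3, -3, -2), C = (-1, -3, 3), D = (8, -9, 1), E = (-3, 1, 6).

Distances: d(A) = 34, d(B) = 23, d(C) = 32, d(D) = 29, d(E) = 33. Nearest: B = (3, -3, -2) with distance 23.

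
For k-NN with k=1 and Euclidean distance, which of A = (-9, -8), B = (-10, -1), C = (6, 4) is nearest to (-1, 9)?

Distances: d(A) ≈ 18.7883, d(B) ≈ 13.4536, d(C) ≈ 8.6023. Nearest: C = (6, 4) with distance 8.6023.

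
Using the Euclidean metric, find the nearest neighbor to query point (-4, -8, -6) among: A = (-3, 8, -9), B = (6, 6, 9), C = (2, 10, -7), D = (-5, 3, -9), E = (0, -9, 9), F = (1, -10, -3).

Distances: d(A) ≈ 16.3095, d(B) ≈ 22.8254, d(C) = 19, d(D) ≈ 11.4455, d(E) ≈ 15.5563, d(F) ≈ 6.1644. Nearest: F = (1, -10, -3) with distance 6.1644.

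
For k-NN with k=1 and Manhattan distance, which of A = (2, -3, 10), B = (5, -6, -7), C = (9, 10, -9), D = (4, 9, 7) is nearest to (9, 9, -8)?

Distances: d(A) = 37, d(B) = 20, d(C) = 2, d(D) = 20. Nearest: C = (9, 10, -9) with distance 2.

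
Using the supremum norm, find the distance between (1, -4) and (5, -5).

max(|x_i - y_i|) = max(|1 - 5|, |-4 - (-5)|) = max(4, 1) = 4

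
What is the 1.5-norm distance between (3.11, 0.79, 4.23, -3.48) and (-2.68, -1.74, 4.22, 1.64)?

(Σ|x_i - y_i|^1.5)^(1/1.5) = (|3.11 - (-2.68)|^1.5 + |0.79 - (-1.74)|^1.5 + |4.23 - 4.22|^1.5 + |-3.48 - 1.64|^1.5)^(1/1.5)
= (5.79^1.5 + 2.53^1.5 + 0.01^1.5 + 5.12^1.5)^(1/1.5) ≈ (13.9321 + 4.0242 + 0.001 + 11.5852)^(1/1.5) = (29.5425)^(1/1.5) ≈ 9.5565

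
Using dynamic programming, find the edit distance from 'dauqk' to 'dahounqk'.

Let D[i][j] be the edit distance between the first i characters of 'dauqk' and the first j characters of 'dahounqk', with D[i][0] = i, D[0][j] = j, and D[i][j] = D[i-1][j-1] if the characters match, else 1 + min(D[i-1][j], D[i][j-1], D[i-1][j-1]). Filling the table (rows: prefixes of 'dauqk', columns: prefixes of 'dahounqk'):
     ε  d  a  h  o  u  n  q  k
  ε  0  1  2  3  4  5  6  7  8
  d  1  0  1  2  3  4  5  6  7
  a  2  1  0  1  2  3  4  5  6
  u  3  2  1  1  2  2  3  4  5
  q  4  3  2  2  2  3  3  3  4
  k  5  4  3  3  3  3  4  4  3
The bottom-right entry gives D[5][8] = 3, so no sequence of fewer than 3 edits works. Backtracking through the table gives one optimal edit sequence (3 edits):
  dauqk → dahuqk (ins h @3)
  dahuqk → dahouqk (ins o @4)
  dahouqk → dahounqk (ins n @6)
Edit distance = 3.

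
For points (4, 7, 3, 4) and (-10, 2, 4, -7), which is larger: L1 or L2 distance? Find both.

L1 = |4 - (-10)| + |7 - 2| + |3 - 4| + |4 - (-7)| = 14 + 5 + 1 + 11 = 31
L2 = √(14² + 5² + 1² + 11²) = √343 ≈ 18.5203
L1 ≥ L2 always (equality iff movement is along one axis); L1 > L2 here.
Ratio L1/L2 = 31/√343 ≈ 1.6738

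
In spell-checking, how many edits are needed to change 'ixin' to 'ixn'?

Let D[i][j] be the edit distance between the first i characters of 'ixin' and the first j characters of 'ixn', with D[i][0] = i, D[0][j] = j, and D[i][j] = D[i-1][j-1] if the characters match, else 1 + min(D[i-1][j], D[i][j-1], D[i-1][j-1]). Filling the table (rows: prefixes of 'ixin', columns: prefixes of 'ixn'):
     ε  i  x  n
  ε  0  1  2  3
  i  1  0  1  2
  x  2  1  0  1
  i  3  2  1  1
  n  4  3  2  1
The bottom-right entry gives D[4][3] = 1, so no sequence of fewer than 1 edit works. Backtracking through the table gives one optimal edit sequence (1 edit):
  ixin → ixn (del i @3)
Edit distance = 1.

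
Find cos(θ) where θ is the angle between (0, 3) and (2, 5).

With u = (0, 3), v = (2, 5):
u·v = 0·2 + 3·5 = 0 + 15 = 15.
|u| = √(0² + 3²) = √9, |v| = √(2² + 5²) = √29, so |u||v| = √(9·29) = √261.
cos θ = (u·v)/(|u||v|) = 15/√261 ≈ 0.9285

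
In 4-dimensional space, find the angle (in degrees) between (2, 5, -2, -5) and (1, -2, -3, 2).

With u = (2, 5, -2, -5), v = (1, -2, -3, 2):
u·v = 2·1 + 5·(-2) + (-2)·(-3) + (-5)·2 = 2 + (-10) + 6 + (-10) = -12.
|u| = √(2² + 5² + (-2)² + (-5)²) = √58, |v| = √(1² + (-2)² + (-3)² + 2²) = √18, so |u||v| = √(58·18) = √1044.
cos θ = (u·v)/(|u||v|) = -12/√1044 ≈ -0.371391
θ = arccos(-0.371391) ≈ 111.8°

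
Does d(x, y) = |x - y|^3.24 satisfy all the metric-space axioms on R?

No. d(x,y) = |x-y|^3.24 fails the triangle inequality since p = 3.24 > 1. Counterexample: x = -1, y = 5, z = 15. d(x,z) = |-1 - 15|^3.24 = 16^3.24 ≈ 7967.9893, but d(x,y) + d(y,z) = 6^3.24 + 10^3.24 ≈ 332.055 + 1737.8008 = 2069.8558. Since 7967.9893 > 2069.8558, the triangle inequality is violated.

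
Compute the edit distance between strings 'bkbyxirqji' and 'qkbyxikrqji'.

Let D[i][j] be the edit distance between the first i characters of 'bkbyxirqji' and the first j characters of 'qkbyxikrqji', with D[i][0] = i, D[0][j] = j, and D[i][j] = D[i-1][j-1] if the characters match, else 1 + min(D[i-1][j], D[i][j-1], D[i-1][j-1]). Filling the table (rows: prefixes of 'bkbyxirqji', columns: prefixes of 'qkbyxikrqji'):
     ε  q  k  b  y  x  i  k  r  q  j  i
  ε  0  1  2  3  4  5  6  7  8  9 10 11
  b  1  1  2  2  3  4  5  6  7  8  9 10
  k  2  2  1  2  3  4  5  5  6  7  8  9
  b  3  3  2  1  2  3  4  5  6  7  8  9
  y  4  4  3  2  1  2  3  4  5  6  7  8
  x  5  5  4  3  2  1  2  3  4  5  6  7
  i  6  6  5  4  3  2  1  2  3  4  5  6
  r  7  7  6  5  4  3  2  2  2  3  4  5
  q  8  7  7  6  5  4  3  3  3  2  3  4
  j  9  8  8  7  6  5  4  4  4  3  2  3
  i 10  9  9  8  7  6  5  5  5  4  3  2
The bottom-right entry gives D[10][11] = 2, so no sequence of fewer than 2 edits works. Backtracking through the table gives one optimal edit sequence (2 edits):
  bkbyxirqji → qkbyxirqji (sub b→q @1)
  qkbyxirqji → qkbyxikrqji (ins k @7)
Edit distance = 2.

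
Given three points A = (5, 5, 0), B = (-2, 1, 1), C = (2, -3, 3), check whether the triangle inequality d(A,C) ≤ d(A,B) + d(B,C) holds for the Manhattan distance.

d(A,B) = 7 + 4 + 1 = 12, d(B,C) = 4 + 4 + 2 = 10, d(A,C) = 3 + 8 + 3 = 14.
d(A,C) = 14 ≤ 12 + 10 = 22. Triangle inequality is satisfied.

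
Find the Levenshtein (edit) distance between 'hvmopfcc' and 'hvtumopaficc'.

Let D[i][j] be the edit distance between the first i characters of 'hvmopfcc' and the first j characters of 'hvtumopaficc', with D[i][0] = i, D[0][j] = j, and D[i][j] = D[i-1][j-1] if the characters match, else 1 + min(D[i-1][j], D[i][j-1], D[i-1][j-1]). Filling the table (rows: prefixes of 'hvmopfcc', columns: prefixes of 'hvtumopaficc'):
     ε  h  v  t  u  m  o  p  a  f  i  c  c
  ε  0  1  2  3  4  5  6  7  8  9 10 11 12
  h  1  0  1  2  3  4  5  6  7  8  9 10 11
  v  2  1  0  1  2  3  4  5  6  7  8  9 10
  m  3  2  1  1  2  2  3  4  5  6  7  8  9
  o  4  3  2  2  2  3  2  3  4  5  6  7  8
  p  5  4  3  3  3  3  3  2  3  4  5  6  7
  f  6  5  4  4  4  4  4  3  3  3  4  5  6
  c  7  6  5  5  5  5  5  4  4  4  4  4  5
  c  8  7  6  6  6  6  6  5  5  5  5  4  4
The bottom-right entry gives D[8][12] = 4, so no sequence of fewer than 4 edits works. Backtracking through the table gives one optimal edit sequence (4 edits):
  hvmopfcc → hvtmopfcc (ins t @3)
  hvtmopfcc → hvtumopfcc (ins u @4)
  hvtumopfcc → hvtumopafcc (ins a @8)
  hvtumopafcc → hvtumopaficc (ins i @10)
Edit distance = 4.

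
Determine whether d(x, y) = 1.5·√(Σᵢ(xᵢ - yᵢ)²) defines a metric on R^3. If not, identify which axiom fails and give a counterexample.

Yes. The L2 (Euclidean) norm induces a metric on R^3, and multiplying a metric by a positive constant 1.5 > 0 preserves all four axioms: non-negativity (1.5·||x-y|| ≥ 0), identity (1.5·||x-y|| = 0 ⟺ ||x-y|| = 0 ⟺ x = y), symmetry (||x-y|| = ||y-x||), and the triangle inequality (1.5·||x-z|| ≤ 1.5·||x-y|| + 1.5·||y-z||). So d is a metric.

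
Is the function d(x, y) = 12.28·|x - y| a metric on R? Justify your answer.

Yes. Since |x - y| is a metric on R and 12.28 > 0, the positive scalar multiple 12.28·|x - y| is also a metric: scaling by a positive constant preserves non-negativity, identity (d=0 ⟺ |x-y|=0 ⟺ x=y), symmetry, and the triangle inequality.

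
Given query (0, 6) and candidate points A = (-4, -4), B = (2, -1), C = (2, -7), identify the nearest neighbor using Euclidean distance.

Distances: d(A) ≈ 10.7703, d(B) ≈ 7.2801, d(C) ≈ 13.1529. Nearest: B = (2, -1) with distance 7.2801.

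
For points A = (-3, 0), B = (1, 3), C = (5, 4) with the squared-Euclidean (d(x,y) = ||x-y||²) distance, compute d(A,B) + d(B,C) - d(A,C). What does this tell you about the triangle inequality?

d(A,B) = 4² + 3² = 25, d(B,C) = 4² + 1² = 17, d(A,C) = 8² + 4² = 80.
d(A,B) + d(B,C) - d(A,C) = 25 + 17 - 80 = 42 - 80 = -38. This is < 0, so the triangle inequality FAILS for these points (squared-Euclidean is not a metric).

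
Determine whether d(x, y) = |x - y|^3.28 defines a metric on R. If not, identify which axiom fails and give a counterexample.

No. d(x,y) = |x-y|^3.28 fails the triangle inequality since p = 3.28 > 1. Counterexample: x = -2, y = 4, z = 15. d(x,z) = |-2 - 15|^3.28 = 17^3.28 ≈ 10861.0662, but d(x,y) + d(y,z) = 6^3.28 + 11^3.28 ≈ 356.7271 + 2604.7618 = 2961.4889. Since 10861.0662 > 2961.4889, the triangle inequality is violated.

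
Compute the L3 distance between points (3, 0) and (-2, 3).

(Σ|x_i - y_i|^3)^(1/3) = (|3 - (-2)|^3 + |0 - 3|^3)^(1/3)
= (5^3 + 3^3)^(1/3) = (125 + 27)^(1/3) = (152)^(1/3) ≈ 5.3368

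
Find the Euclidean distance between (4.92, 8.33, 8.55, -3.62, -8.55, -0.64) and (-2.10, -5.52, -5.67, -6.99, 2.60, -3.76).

√(Σ(x_i - y_i)²) = √((4.92 - (-2.1))² + (8.33 - (-5.52))² + (8.55 - (-5.67))² + (-3.62 - (-6.99))² + (-8.55 - 2.6)² + (-0.64 - (-3.76))²)
= √(7.02² + 13.85² + 14.22² + 3.37² + (-11.15)² + 3.12²) = √(49.2804 + 191.8225 + 202.2084 + 11.3569 + 124.3225 + 9.7344) = √588.7251 ≈ 24.2637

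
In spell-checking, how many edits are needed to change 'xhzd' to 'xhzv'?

Let D[i][j] be the edit distance between the first i characters of 'xhzd' and the first j characters of 'xhzv', with D[i][0] = i, D[0][j] = j, and D[i][j] = D[i-1][j-1] if the characters match, else 1 + min(D[i-1][j], D[i][j-1], D[i-1][j-1]). Filling the table (rows: prefixes of 'xhzd', columns: prefixes of 'xhzv'):
     ε  x  h  z  v
  ε  0  1  2  3  4
  x  1  0  1  2  3
  h  2  1  0  1  2
  z  3  2  1  0  1
  d  4  3  2  1  1
The bottom-right entry gives D[4][4] = 1, so no sequence of fewer than 1 edit works. Backtracking through the table gives one optimal edit sequence (1 edit):
  xhzd → xhzv (sub d→v @4)
Edit distance = 1.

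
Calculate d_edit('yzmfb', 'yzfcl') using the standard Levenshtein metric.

Let D[i][j] be the edit distance between the first i characters of 'yzmfb' and the first j characters of 'yzfcl', with D[i][0] = i, D[0][j] = j, and D[i][j] = D[i-1][j-1] if the characters match, else 1 + min(D[i-1][j], D[i][j-1], D[i-1][j-1]). Filling the table (rows: prefixes of 'yzmfb', columns: prefixes of 'yzfcl'):
     ε  y  z  f  c  l
  ε  0  1  2  3  4  5
  y  1  0  1  2  3  4
  z  2  1  0  1  2  3
  m  3  2  1  1  2  3
  f  4  3  2  1  2  3
  b  5  4  3  2  2  3
The bottom-right entry gives D[5][5] = 3, so no sequence of fewer than 3 edits works. Backtracking through the table gives one optimal edit sequence (3 edits):
  yzmfb → yzffb (sub m→f @3)
  yzffb → yzfcb (sub f→c @4)
  yzfcb → yzfcl (sub b→l @5)
Edit distance = 3.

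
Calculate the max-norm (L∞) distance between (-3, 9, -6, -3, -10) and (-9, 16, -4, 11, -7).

max(|x_i - y_i|) = max(|-3 - (-9)|, |9 - 16|, |-6 - (-4)|, |-3 - 11|, |-10 - (-7)|) = max(6, 7, 2, 14, 3) = 14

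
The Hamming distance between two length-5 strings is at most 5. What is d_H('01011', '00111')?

Differing positions: 2, 3. Hamming distance = 2. The maximum possible Hamming distance for length-5 strings is 5, so d_H/5 = 2/5 = 0.4.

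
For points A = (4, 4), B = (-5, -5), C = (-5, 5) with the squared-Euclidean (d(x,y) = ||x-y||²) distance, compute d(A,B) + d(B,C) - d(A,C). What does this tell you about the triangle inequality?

d(A,B) = 9² + 9² = 162, d(B,C) = 0² + 10² = 100, d(A,C) = 9² + 1² = 82.
d(A,B) + d(B,C) - d(A,C) = 162 + 100 - 82 = 262 - 82 = 180. This is ≥ 0, so the triangle inequality holds for these points.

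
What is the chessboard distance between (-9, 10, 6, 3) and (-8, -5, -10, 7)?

max(|x_i - y_i|) = max(|-9 - (-8)|, |10 - (-5)|, |6 - (-10)|, |3 - 7|) = max(1, 15, 16, 4) = 16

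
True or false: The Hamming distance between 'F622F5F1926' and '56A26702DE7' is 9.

Differing positions: 1, 3, 5, 6, 7, 8, 9, 10, 11. Hamming distance = 9, so the claim is true.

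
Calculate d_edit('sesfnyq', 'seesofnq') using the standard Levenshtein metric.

Let D[i][j] be the edit distance between the first i characters of 'sesfnyq' and the first j characters of 'seesofnq', with D[i][0] = i, D[0][j] = j, and D[i][j] = D[i-1][j-1] if the characters match, else 1 + min(D[i-1][j], D[i][j-1], D[i-1][j-1]). Filling the table (rows: prefixes of 'sesfnyq', columns: prefixes of 'seesofnq'):
     ε  s  e  e  s  o  f  n  q
  ε  0  1  2  3  4  5  6  7  8
  s  1  0  1  2  3  4  5  6  7
  e  2  1  0  1  2  3  4  5  6
  s  3  2  1  1  1  2  3  4  5
  f  4  3  2  2  2  2  2  3  4
  n  5  4  3  3  3  3  3  2  3
  y  6  5  4  4  4  4  4  3  3
  q  7  6  5  5  5  5  5  4  3
The bottom-right entry gives D[7][8] = 3, so no sequence of fewer than 3 edits works. Backtracking through the table gives one optimal edit sequence (3 edits):
  sesfnyq → seesfnyq (ins e @2)
  seesfnyq → seesofnyq (ins o @5)
  seesofnyq → seesofnq (del y @8)
Edit distance = 3.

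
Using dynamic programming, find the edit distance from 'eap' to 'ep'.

Let D[i][j] be the edit distance between the first i characters of 'eap' and the first j characters of 'ep', with D[i][0] = i, D[0][j] = j, and D[i][j] = D[i-1][j-1] if the characters match, else 1 + min(D[i-1][j], D[i][j-1], D[i-1][j-1]). Filling the table (rows: prefixes of 'eap', columns: prefixes of 'ep'):
     ε  e  p
  ε  0  1  2
  e  1  0  1
  a  2  1  1
  p  3  2  1
The bottom-right entry gives D[3][2] = 1, so no sequence of fewer than 1 edit works. Backtracking through the table gives one optimal edit sequence (1 edit):
  eap → ep (del a @2)
Edit distance = 1.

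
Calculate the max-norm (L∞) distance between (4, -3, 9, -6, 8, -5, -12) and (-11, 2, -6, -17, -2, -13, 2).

max(|x_i - y_i|) = max(|4 - (-11)|, |-3 - 2|, |9 - (-6)|, |-6 - (-17)|, |8 - (-2)|, |-5 - (-13)|, |-12 - 2|) = max(15, 5, 15, 11, 10, 8, 14) = 15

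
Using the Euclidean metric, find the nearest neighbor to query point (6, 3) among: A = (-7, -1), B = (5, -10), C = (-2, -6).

Distances: d(A) ≈ 13.6015, d(B) ≈ 13.0384, d(C) ≈ 12.0416. Nearest: C = (-2, -6) with distance 12.0416.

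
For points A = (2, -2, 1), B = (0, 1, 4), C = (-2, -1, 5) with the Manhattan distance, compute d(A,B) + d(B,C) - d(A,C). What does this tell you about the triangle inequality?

d(A,B) = 2 + 3 + 3 = 8, d(B,C) = 2 + 2 + 1 = 5, d(A,C) = 4 + 1 + 4 = 9.
d(A,B) + d(B,C) - d(A,C) = 8 + 5 - 9 = 13 - 9 = 4. This is ≥ 0, so the triangle inequality holds for these points.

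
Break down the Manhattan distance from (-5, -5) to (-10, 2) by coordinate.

Σ|x_i - y_i| = |-5 - (-10)| + |-5 - 2| = 5 + 7 = 12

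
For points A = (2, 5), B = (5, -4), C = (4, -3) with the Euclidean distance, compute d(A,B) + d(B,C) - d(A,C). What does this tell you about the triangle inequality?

d(A,B) = √(3² + 9²) = √90 ≈ 9.4868, d(B,C) = √(1² + 1²) = √2 ≈ 1.4142, d(A,C) = √(2² + 8²) = √68 ≈ 8.2462.
d(A,B) + d(B,C) - d(A,C) = 9.4868 + 1.4142 - 8.2462 = 10.901 - 8.2462 = 2.6548 (to 4 decimal places). This is ≥ 0, so the triangle inequality holds for these points.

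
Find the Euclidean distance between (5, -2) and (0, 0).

√(Σ(x_i - y_i)²) = √((5 - 0)² + (-2 - 0)²)
= √(5² + (-2)²) = √(25 + 4) = √29 ≈ 5.3852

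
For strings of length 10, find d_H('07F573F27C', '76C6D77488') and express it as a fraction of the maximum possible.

Differing positions: 1, 2, 3, 4, 5, 6, 7, 8, 9, 10. Hamming distance = 10. The maximum possible Hamming distance for length-10 strings is 10, so d_H/10 = 10/10 = 1.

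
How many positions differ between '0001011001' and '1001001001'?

Differing positions: 1, 6. Hamming distance = 2.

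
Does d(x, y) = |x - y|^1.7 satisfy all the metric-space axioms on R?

No. d(x,y) = |x-y|^1.7 fails the triangle inequality since p = 1.7 > 1. Counterexample: x = 5, y = 14, z = 21. d(x,z) = |5 - 21|^1.7 = 16^1.7 ≈ 111.4305, but d(x,y) + d(y,z) = 9^1.7 + 7^1.7 ≈ 41.8998 + 27.3317 = 69.2315. Since 111.4305 > 69.2315, the triangle inequality is violated.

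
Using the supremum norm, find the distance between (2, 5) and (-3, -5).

max(|x_i - y_i|) = max(|2 - (-3)|, |5 - (-5)|) = max(5, 10) = 10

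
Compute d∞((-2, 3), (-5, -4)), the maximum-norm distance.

max(|x_i - y_i|) = max(|-2 - (-5)|, |3 - (-4)|) = max(3, 7) = 7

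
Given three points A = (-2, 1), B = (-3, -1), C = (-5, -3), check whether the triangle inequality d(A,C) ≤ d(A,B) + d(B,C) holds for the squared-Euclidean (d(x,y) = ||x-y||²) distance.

d(A,B) = 1² + 2² = 5, d(B,C) = 2² + 2² = 8, d(A,C) = 3² + 4² = 25.
d(A,C) = 25 > 5 + 8 = 13. Triangle inequality is VIOLATED. (Squared-Euclidean is not a metric — this is a counterexample.)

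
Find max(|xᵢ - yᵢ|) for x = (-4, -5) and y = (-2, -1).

max(|x_i - y_i|) = max(|-4 - (-2)|, |-5 - (-1)|) = max(2, 4) = 4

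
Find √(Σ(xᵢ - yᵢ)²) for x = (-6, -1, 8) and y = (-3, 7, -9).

√(Σ(x_i - y_i)²) = √((-6 - (-3))² + (-1 - 7)² + (8 - (-9))²)
= √((-3)² + (-8)² + 17²) = √(9 + 64 + 289) = √362 ≈ 19.0263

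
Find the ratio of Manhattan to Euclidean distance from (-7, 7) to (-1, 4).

L1 = |-7 - (-1)| + |7 - 4| = 6 + 3 = 9
L2 = √(6² + 3²) = √45 ≈ 6.7082
L1 ≥ L2 always (equality iff movement is along one axis); L1 > L2 here.
Ratio L1/L2 = 9/√45 ≈ 1.3416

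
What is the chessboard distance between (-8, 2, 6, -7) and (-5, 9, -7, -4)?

max(|x_i - y_i|) = max(|-8 - (-5)|, |2 - 9|, |6 - (-7)|, |-7 - (-4)|) = max(3, 7, 13, 3) = 13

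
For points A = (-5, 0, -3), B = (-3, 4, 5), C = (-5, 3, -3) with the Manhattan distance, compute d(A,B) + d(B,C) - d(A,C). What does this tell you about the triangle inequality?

d(A,B) = 2 + 4 + 8 = 14, d(B,C) = 2 + 1 + 8 = 11, d(A,C) = 0 + 3 + 0 = 3.
d(A,B) + d(B,C) - d(A,C) = 14 + 11 - 3 = 25 - 3 = 22. This is ≥ 0, so the triangle inequality holds for these points.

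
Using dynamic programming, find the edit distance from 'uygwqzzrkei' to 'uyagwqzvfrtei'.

Let D[i][j] be the edit distance between the first i characters of 'uygwqzzrkei' and the first j characters of 'uyagwqzvfrtei', with D[i][0] = i, D[0][j] = j, and D[i][j] = D[i-1][j-1] if the characters match, else 1 + min(D[i-1][j], D[i][j-1], D[i-1][j-1]). Filling the table (rows: prefixes of 'uygwqzzrkei', columns: prefixes of 'uyagwqzvfrtei'):
     ε  u  y  a  g  w  q  z  v  f  r  t  e  i
  ε  0  1  2  3  4  5  6  7  8  9 10 11 12 13
  u  1  0  1  2  3  4  5  6  7  8  9 10 11 12
  y  2  1  0  1  2  3  4  5  6  7  8  9 10 11
  g  3  2  1  1  1  2  3  4  5  6  7  8  9 10
  w  4  3  2  2  2  1  2  3  4  5  6  7  8  9
  q  5  4  3  3  3  2  1  2  3  4  5  6  7  8
  z  6  5  4  4  4  3  2  1  2  3  4  5  6  7
  z  7  6  5  5  5  4  3  2  2  3  4  5  6  7
  r  8  7  6  6  6  5  4  3  3  3  3  4  5  6
  k  9  8  7  7  7  6  5  4  4  4  4  4  5  6
  e 10  9  8  8  8  7  6  5  5  5  5  5  4  5
  i 11 10  9  9  9  8  7  6  6  6  6  6  5  4
The bottom-right entry gives D[11][13] = 4, so no sequence of fewer than 4 edits works. Backtracking through the table gives one optimal edit sequence (4 edits):
  uygwqzzrkei → uyagwqzzrkei (ins a @3)
  uyagwqzzrkei → uyagwqzvzrkei (ins v @8)
  uyagwqzvzrkei → uyagwqzvfrkei (sub z→f @9)
  uyagwqzvfrkei → uyagwqzvfrtei (sub k→t @11)
Edit distance = 4.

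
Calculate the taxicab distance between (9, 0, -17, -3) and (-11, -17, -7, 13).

Σ|x_i - y_i| = |9 - (-11)| + |0 - (-17)| + |-17 - (-7)| + |-3 - 13| = 20 + 17 + 10 + 16 = 63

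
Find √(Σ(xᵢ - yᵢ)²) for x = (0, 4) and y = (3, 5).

√(Σ(x_i - y_i)²) = √((0 - 3)² + (4 - 5)²)
= √((-3)² + (-1)²) = √(9 + 1) = √10 ≈ 3.1623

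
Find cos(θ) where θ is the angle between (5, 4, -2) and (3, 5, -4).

With u = (5, 4, -2), v = (3, 5, -4):
u·v = 5·3 + 4·5 + (-2)·(-4) = 15 + 20 + 8 = 43.
|u| = √(5² + 4² + (-2)²) = √45, |v| = √(3² + 5² + (-4)²) = √50, so |u||v| = √(45·50) = √2250.
cos θ = (u·v)/(|u||v|) = 43/√2250 ≈ 0.9065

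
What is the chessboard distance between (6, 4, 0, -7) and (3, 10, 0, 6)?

max(|x_i - y_i|) = max(|6 - 3|, |4 - 10|, |0 - 0|, |-7 - 6|) = max(3, 6, 0, 13) = 13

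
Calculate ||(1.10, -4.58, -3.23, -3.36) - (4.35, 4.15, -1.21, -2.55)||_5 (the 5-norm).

(Σ|x_i - y_i|^5)^(1/5) = (|1.1 - 4.35|^5 + |-4.58 - 4.15|^5 + |-3.23 - (-1.21)|^5 + |-3.36 - (-2.55)|^5)^(1/5)
= (3.25^5 + 8.73^5 + 2.02^5 + 0.81^5)^(1/5) ≈ (362.5908 + 50707.3855 + 33.6323 + 0.3487)^(1/5) = (51103.9573)^(1/5) ≈ 8.7436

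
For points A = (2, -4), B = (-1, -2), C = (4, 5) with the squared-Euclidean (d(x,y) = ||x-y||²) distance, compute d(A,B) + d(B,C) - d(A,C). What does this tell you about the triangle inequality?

d(A,B) = 3² + 2² = 13, d(B,C) = 5² + 7² = 74, d(A,C) = 2² + 9² = 85.
d(A,B) + d(B,C) - d(A,C) = 13 + 74 - 85 = 87 - 85 = 2. This is ≥ 0, so the triangle inequality holds for these points.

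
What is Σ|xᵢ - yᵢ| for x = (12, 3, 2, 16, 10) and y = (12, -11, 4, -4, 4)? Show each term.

Σ|x_i - y_i| = |12 - 12| + |3 - (-11)| + |2 - 4| + |16 - (-4)| + |10 - 4| = 0 + 14 + 2 + 20 + 6 = 42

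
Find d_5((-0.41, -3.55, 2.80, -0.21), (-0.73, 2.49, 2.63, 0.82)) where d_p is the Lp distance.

(Σ|x_i - y_i|^5)^(1/5) = (|-0.41 - (-0.73)|^5 + |-3.55 - 2.49|^5 + |2.8 - 2.63|^5 + |-0.21 - 0.82|^5)^(1/5)
= (0.32^5 + 6.04^5 + 0.17^5 + 1.03^5)^(1/5) ≈ (0.0034 + 8038.6791 + 0.0001 + 1.1593)^(1/5) = (8039.8419)^(1/5) ≈ 6.0402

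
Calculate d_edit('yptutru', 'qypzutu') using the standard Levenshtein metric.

Let D[i][j] be the edit distance between the first i characters of 'yptutru' and the first j characters of 'qypzutu', with D[i][0] = i, D[0][j] = j, and D[i][j] = D[i-1][j-1] if the characters match, else 1 + min(D[i-1][j], D[i][j-1], D[i-1][j-1]). Filling the table (rows: prefixes of 'yptutru', columns: prefixes of 'qypzutu'):
     ε  q  y  p  z  u  t  u
  ε  0  1  2  3  4  5  6  7
  y  1  1  1  2  3  4  5  6
  p  2  2  2  1  2  3  4  5
  t  3  3  3  2  2  3  3  4
  u  4  4  4  3  3  2  3  3
  t  5  5  5  4  4  3  2  3
  r  6  6  6  5  5  4  3  3
  u  7  7  7  6  6  5  4  3
The bottom-right entry gives D[7][7] = 3, so no sequence of fewer than 3 edits works. Backtracking through the table gives one optimal edit sequence (3 edits):
  yptutru → qyptutru (ins q @1)
  qyptutru → qypzutru (sub t→z @4)
  qypzutru → qypzutu (del r @7)
Edit distance = 3.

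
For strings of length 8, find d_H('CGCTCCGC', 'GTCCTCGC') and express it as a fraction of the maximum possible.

Differing positions: 1, 2, 4, 5. Hamming distance = 4. The maximum possible Hamming distance for length-8 strings is 8, so d_H/8 = 4/8 = 0.5.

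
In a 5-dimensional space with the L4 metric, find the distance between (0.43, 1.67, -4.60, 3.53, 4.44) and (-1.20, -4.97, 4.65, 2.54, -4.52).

(Σ|x_i - y_i|^4)^(1/4) = (|0.43 - (-1.2)|^4 + |1.67 - (-4.97)|^4 + |-4.6 - 4.65|^4 + |3.53 - 2.54|^4 + |4.44 - (-4.52)|^4)^(1/4)
= (1.63^4 + 6.64^4 + 9.25^4 + 0.99^4 + 8.96^4)^(1/4) ≈ (7.0591 + 1943.8928 + 7320.9414 + 0.9606 + 6445.1353)^(1/4) = (15717.9892)^(1/4) ≈ 11.1969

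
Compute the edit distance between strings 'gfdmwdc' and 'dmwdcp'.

Let D[i][j] be the edit distance between the first i characters of 'gfdmwdc' and the first j characters of 'dmwdcp', with D[i][0] = i, D[0][j] = j, and D[i][j] = D[i-1][j-1] if the characters match, else 1 + min(D[i-1][j], D[i][j-1], D[i-1][j-1]). Filling the table (rows: prefixes of 'gfdmwdc', columns: prefixes of 'dmwdcp'):
     ε  d  m  w  d  c  p
  ε  0  1  2  3  4  5  6
  g  1  1  2  3  4  5  6
  f  2  2  2  3  4  5  6
  d  3  2  3  3  3  4  5
  m  4  3  2  3  4  4  5
  w  5  4  3  2  3  4  5
  d  6  5  4  3  2  3  4
  c  7  6  5  4  3  2  3
The bottom-right entry gives D[7][6] = 3, so no sequence of fewer than 3 edits works. Backtracking through the table gives one optimal edit sequence (3 edits):
  gfdmwdc → fdmwdc (del g @1)
  fdmwdc → dmwdc (del f @1)
  dmwdc → dmwdcp (ins p @6)
Edit distance = 3.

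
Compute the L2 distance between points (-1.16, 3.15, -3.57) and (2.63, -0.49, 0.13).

(Σ|x_i - y_i|^2)^(1/2) = (|-1.16 - 2.63|^2 + |3.15 - (-0.49)|^2 + |-3.57 - 0.13|^2)^(1/2)
= (3.79^2 + 3.64^2 + 3.7^2)^(1/2) = (14.3641 + 13.2496 + 13.69)^(1/2) = (41.3037)^(1/2) ≈ 6.4268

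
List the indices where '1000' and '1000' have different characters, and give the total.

Differing positions: none. Hamming distance = 0.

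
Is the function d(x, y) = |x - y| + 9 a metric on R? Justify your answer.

No. d fails identity of indiscernibles (specifically d(x,x) = 0): d(6, 6) = |6 - 6| + 9 = 0 + 9 = 9 ≠ 0.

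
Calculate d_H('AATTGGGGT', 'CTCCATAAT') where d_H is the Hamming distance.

Differing positions: 1, 2, 3, 4, 5, 6, 7, 8. Hamming distance = 8.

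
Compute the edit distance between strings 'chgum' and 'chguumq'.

Let D[i][j] be the edit distance between the first i characters of 'chgum' and the first j characters of 'chguumq', with D[i][0] = i, D[0][j] = j, and D[i][j] = D[i-1][j-1] if the characters match, else 1 + min(D[i-1][j], D[i][j-1], D[i-1][j-1]). Filling the table (rows: prefixes of 'chgum', columns: prefixes of 'chguumq'):
     ε  c  h  g  u  u  m  q
  ε  0  1  2  3  4  5  6  7
  c  1  0  1  2  3  4  5  6
  h  2  1  0  1  2  3  4  5
  g  3  2  1  0  1  2  3  4
  u  4  3  2  1  0  1  2  3
  m  5  4  3  2  1  1  1  2
The bottom-right entry gives D[5][7] = 2, so no sequence of fewer than 2 edits works. Backtracking through the table gives one optimal edit sequence (2 edits):
  chgum → chguum (ins u @4)
  chguum → chguumq (ins q @7)
Edit distance = 2.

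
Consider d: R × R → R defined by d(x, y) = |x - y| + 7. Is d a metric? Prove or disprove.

No. d fails identity of indiscernibles (specifically d(x,x) = 0): d(-3, -3) = |-3 - (-3)| + 7 = 0 + 7 = 7 ≠ 0.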